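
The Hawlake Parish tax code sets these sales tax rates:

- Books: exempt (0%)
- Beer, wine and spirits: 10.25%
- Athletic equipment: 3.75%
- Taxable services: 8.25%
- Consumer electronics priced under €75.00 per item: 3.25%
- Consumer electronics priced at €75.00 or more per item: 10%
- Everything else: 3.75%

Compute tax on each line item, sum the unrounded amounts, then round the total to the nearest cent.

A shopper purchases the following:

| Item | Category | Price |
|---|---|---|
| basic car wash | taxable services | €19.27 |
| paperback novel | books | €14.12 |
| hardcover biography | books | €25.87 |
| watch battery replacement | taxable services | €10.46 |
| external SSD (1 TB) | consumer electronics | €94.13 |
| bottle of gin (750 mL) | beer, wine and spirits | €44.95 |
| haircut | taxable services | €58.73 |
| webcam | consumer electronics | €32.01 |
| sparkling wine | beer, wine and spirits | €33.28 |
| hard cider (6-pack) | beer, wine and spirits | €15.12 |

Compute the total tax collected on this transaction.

€27.32

Basic car wash €19.27: taxable services → 8.25% → €1.589775
Paperback novel €14.12: books → 0% → €0.00
Hardcover biography €25.87: books → 0% → €0.00
Watch battery replacement €10.46: taxable services → 8.25% → €0.86295
External SSD (1 TB) €94.13: consumer electronics, €75.00 or more → 10% → €9.413
Bottle of gin (750 mL) €44.95: beer, wine and spirits → 10.25% → €4.607375
Haircut €58.73: taxable services → 8.25% → €4.845225
Webcam €32.01: consumer electronics, under €75.00 → 3.25% → €1.040325
Sparkling wine €33.28: beer, wine and spirits → 10.25% → €3.4112
Hard cider (6-pack) €15.12: beer, wine and spirits → 10.25% → €1.5498
Unrounded tax sum = €27.31965 → €27.32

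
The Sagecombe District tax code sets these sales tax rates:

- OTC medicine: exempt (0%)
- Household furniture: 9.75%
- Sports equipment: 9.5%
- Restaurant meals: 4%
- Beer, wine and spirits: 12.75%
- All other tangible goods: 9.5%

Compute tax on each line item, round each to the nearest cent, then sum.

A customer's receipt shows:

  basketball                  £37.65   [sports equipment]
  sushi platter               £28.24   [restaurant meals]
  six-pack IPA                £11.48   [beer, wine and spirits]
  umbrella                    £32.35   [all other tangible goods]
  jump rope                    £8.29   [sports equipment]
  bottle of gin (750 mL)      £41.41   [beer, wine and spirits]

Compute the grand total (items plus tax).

Basketball £37.65: sports equipment → 9.5% → £3.58
Sushi platter £28.24: restaurant meals → 4% → £1.13
Six-pack IPA £11.48: beer, wine and spirits → 12.75% → £1.46
Umbrella £32.35: all other tangible goods → 9.5% → £3.07
Jump rope £8.29: sports equipment → 9.5% → £0.79
Bottle of gin (750 mL) £41.41: beer, wine and spirits → 12.75% → £5.28
Subtotal = £159.42; tax = £15.31; total due = £174.73

£174.73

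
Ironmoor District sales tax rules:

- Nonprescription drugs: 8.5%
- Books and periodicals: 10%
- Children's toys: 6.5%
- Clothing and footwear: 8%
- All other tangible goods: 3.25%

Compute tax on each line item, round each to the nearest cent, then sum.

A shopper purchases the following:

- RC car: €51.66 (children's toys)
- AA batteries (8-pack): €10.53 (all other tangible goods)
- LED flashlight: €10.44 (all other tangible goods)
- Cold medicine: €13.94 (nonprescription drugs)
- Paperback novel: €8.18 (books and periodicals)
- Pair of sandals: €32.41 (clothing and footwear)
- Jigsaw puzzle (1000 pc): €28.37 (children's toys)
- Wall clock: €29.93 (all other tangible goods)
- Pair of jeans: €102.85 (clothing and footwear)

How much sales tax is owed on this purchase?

€19.67

RC car €51.66: children's toys → 6.5% → €3.36
AA batteries (8-pack) €10.53: all other tangible goods → 3.25% → €0.34
LED flashlight €10.44: all other tangible goods → 3.25% → €0.34
Cold medicine €13.94: nonprescription drugs → 8.5% → €1.18
Paperback novel €8.18: books and periodicals → 10% → €0.82
Pair of sandals €32.41: clothing and footwear → 8% → €2.59
Jigsaw puzzle (1000 pc) €28.37: children's toys → 6.5% → €1.84
Wall clock €29.93: all other tangible goods → 3.25% → €0.97
Pair of jeans €102.85: clothing and footwear → 8% → €8.23
Total tax = €3.36 + €0.34 + €0.34 + €1.18 + €0.82 + €2.59 + €1.84 + €0.97 + €8.23 = €19.67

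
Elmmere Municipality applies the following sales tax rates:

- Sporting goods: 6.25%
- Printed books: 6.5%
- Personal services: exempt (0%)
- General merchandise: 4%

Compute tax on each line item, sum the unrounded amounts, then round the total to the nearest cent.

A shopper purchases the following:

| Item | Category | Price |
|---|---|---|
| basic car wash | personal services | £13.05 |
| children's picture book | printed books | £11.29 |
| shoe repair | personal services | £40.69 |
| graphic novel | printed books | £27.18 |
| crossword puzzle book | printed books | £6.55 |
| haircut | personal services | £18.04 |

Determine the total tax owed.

£2.93

Basic car wash £13.05: personal services → 0% → £0.00
Children's picture book £11.29: printed books → 6.5% → £0.73385
Shoe repair £40.69: personal services → 0% → £0.00
Graphic novel £27.18: printed books → 6.5% → £1.7667
Crossword puzzle book £6.55: printed books → 6.5% → £0.42575
Haircut £18.04: personal services → 0% → £0.00
Unrounded tax sum = £2.9263 → £2.93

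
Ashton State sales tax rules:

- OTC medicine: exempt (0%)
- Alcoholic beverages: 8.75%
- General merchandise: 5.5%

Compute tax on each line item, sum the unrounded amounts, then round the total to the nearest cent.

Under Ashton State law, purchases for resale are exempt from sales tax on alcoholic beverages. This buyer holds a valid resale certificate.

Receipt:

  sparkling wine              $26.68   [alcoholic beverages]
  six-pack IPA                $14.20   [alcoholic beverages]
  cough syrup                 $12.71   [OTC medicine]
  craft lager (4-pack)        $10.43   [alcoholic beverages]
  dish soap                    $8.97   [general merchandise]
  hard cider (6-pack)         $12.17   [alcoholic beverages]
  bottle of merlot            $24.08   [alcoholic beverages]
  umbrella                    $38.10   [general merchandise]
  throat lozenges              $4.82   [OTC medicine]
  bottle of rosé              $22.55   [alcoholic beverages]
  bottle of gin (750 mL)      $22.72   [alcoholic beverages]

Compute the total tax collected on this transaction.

Sparkling wine $26.68: alcoholic beverages, buyer-exempt → 0% → $0.00
Six-pack IPA $14.20: alcoholic beverages, buyer-exempt → 0% → $0.00
Cough syrup $12.71: OTC medicine → 0% → $0.00
Craft lager (4-pack) $10.43: alcoholic beverages, buyer-exempt → 0% → $0.00
Dish soap $8.97: general merchandise → 5.5% → $0.49335
Hard cider (6-pack) $12.17: alcoholic beverages, buyer-exempt → 0% → $0.00
Bottle of merlot $24.08: alcoholic beverages, buyer-exempt → 0% → $0.00
Umbrella $38.10: general merchandise → 5.5% → $2.0955
Throat lozenges $4.82: OTC medicine → 0% → $0.00
Bottle of rosé $22.55: alcoholic beverages, buyer-exempt → 0% → $0.00
Bottle of gin (750 mL) $22.72: alcoholic beverages, buyer-exempt → 0% → $0.00
Unrounded tax sum = $2.58885 → $2.59

$2.59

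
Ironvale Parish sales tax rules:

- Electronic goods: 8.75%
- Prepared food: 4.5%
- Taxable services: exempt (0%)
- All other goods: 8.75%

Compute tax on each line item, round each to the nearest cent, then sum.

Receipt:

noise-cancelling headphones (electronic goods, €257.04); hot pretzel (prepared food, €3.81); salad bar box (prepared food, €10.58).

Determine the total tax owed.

Noise-cancelling headphones €257.04: electronic goods → 8.75% → €22.49
Hot pretzel €3.81: prepared food → 4.5% → €0.17
Salad bar box €10.58: prepared food → 4.5% → €0.48
Total tax = €22.49 + €0.17 + €0.48 = €23.14

€23.14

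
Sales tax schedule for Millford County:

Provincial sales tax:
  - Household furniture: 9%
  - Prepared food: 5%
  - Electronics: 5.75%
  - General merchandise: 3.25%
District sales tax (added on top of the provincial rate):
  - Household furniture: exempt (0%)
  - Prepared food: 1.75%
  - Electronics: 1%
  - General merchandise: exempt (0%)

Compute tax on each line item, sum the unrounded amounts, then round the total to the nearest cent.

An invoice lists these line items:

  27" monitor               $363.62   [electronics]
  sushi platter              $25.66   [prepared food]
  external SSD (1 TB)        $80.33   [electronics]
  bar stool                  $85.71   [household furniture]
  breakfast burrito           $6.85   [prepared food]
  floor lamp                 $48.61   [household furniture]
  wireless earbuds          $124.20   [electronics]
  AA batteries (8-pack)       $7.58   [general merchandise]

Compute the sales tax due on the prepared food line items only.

$2.19

Sushi platter $25.66: prepared food → 5% + 1.75% district = 6.75% → $1.73205
Breakfast burrito $6.85: prepared food → 5% + 1.75% district = 6.75% → $0.462375
Tax on prepared food: unrounded sum = $2.194425 → $2.19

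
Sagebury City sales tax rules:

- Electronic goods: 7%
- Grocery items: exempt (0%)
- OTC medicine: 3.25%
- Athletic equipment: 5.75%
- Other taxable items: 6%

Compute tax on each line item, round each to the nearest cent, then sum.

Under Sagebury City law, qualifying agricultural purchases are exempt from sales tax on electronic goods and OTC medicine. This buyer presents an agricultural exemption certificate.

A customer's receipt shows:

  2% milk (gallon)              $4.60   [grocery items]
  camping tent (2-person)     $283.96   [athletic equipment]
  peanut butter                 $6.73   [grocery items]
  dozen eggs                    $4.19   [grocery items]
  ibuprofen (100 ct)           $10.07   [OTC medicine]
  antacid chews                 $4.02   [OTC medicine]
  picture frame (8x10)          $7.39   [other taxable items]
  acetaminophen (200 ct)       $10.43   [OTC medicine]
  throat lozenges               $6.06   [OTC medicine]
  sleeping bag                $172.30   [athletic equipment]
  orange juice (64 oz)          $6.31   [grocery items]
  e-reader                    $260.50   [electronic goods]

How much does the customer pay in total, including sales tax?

2% milk (gallon) $4.60: grocery items → 0% → $0.00
Camping tent (2-person) $283.96: athletic equipment → 5.75% → $16.33
Peanut butter $6.73: grocery items → 0% → $0.00
Dozen eggs $4.19: grocery items → 0% → $0.00
Ibuprofen (100 ct) $10.07: OTC medicine, buyer-exempt → 0% → $0.00
Antacid chews $4.02: OTC medicine, buyer-exempt → 0% → $0.00
Picture frame (8x10) $7.39: other taxable items → 6% → $0.44
Acetaminophen (200 ct) $10.43: OTC medicine, buyer-exempt → 0% → $0.00
Throat lozenges $6.06: OTC medicine, buyer-exempt → 0% → $0.00
Sleeping bag $172.30: athletic equipment → 5.75% → $9.91
Orange juice (64 oz) $6.31: grocery items → 0% → $0.00
E-reader $260.50: electronic goods, buyer-exempt → 0% → $0.00
Subtotal = $776.56; tax = $26.68; total due = $803.24

$803.24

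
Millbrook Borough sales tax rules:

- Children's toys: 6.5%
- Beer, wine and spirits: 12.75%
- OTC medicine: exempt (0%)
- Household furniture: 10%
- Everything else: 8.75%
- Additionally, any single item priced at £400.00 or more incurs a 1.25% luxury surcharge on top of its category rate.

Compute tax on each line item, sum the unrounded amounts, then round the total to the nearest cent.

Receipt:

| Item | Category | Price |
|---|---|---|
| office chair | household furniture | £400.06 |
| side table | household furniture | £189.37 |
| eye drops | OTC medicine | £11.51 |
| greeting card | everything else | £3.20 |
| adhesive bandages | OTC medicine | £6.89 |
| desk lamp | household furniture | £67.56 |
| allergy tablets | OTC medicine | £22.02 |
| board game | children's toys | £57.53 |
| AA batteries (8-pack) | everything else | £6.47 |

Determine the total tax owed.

Office chair £400.06: household furniture → 10% + 1.25% surcharge = 11.25% → £45.00675
Side table £189.37: household furniture → 10% → £18.937
Eye drops £11.51: OTC medicine → 0% → £0.00
Greeting card £3.20: everything else → 8.75% → £0.28
Adhesive bandages £6.89: OTC medicine → 0% → £0.00
Desk lamp £67.56: household furniture → 10% → £6.756
Allergy tablets £22.02: OTC medicine → 0% → £0.00
Board game £57.53: children's toys → 6.5% → £3.73945
AA batteries (8-pack) £6.47: everything else → 8.75% → £0.566125
Unrounded tax sum = £75.285325 → £75.29

£75.29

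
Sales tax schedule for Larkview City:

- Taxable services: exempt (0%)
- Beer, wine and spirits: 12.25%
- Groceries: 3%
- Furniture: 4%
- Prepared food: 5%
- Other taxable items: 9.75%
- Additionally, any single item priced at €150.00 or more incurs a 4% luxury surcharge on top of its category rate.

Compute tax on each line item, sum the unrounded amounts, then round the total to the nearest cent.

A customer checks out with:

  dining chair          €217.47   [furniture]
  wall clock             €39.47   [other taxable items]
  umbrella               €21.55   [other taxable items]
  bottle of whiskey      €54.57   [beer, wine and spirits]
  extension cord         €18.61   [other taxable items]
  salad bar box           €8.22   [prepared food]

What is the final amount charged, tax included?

Dining chair €217.47: furniture → 4% + 4% surcharge = 8% → €17.3976
Wall clock €39.47: other taxable items → 9.75% → €3.848325
Umbrella €21.55: other taxable items → 9.75% → €2.101125
Bottle of whiskey €54.57: beer, wine and spirits → 12.25% → €6.684825
Extension cord €18.61: other taxable items → 9.75% → €1.814475
Salad bar box €8.22: prepared food → 5% → €0.411
Subtotal = €359.89; unrounded tax = €32.25735 → €32.26; total due = €392.15

€392.15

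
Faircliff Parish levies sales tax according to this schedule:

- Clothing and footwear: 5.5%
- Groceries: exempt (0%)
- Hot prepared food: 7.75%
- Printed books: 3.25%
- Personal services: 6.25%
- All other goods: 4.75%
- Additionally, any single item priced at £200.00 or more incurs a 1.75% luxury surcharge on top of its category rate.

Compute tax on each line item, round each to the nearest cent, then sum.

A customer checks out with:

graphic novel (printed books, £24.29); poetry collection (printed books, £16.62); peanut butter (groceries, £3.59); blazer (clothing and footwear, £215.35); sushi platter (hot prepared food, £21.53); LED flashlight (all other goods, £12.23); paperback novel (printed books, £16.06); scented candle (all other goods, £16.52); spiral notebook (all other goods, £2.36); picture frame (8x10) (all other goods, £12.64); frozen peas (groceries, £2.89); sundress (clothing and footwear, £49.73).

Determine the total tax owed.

£23.94

Graphic novel £24.29: printed books → 3.25% → £0.79
Poetry collection £16.62: printed books → 3.25% → £0.54
Peanut butter £3.59: groceries → 0% → £0.00
Blazer £215.35: clothing and footwear → 5.5% + 1.75% surcharge = 7.25% → £15.61
Sushi platter £21.53: hot prepared food → 7.75% → £1.67
LED flashlight £12.23: all other goods → 4.75% → £0.58
Paperback novel £16.06: printed books → 3.25% → £0.52
Scented candle £16.52: all other goods → 4.75% → £0.78
Spiral notebook £2.36: all other goods → 4.75% → £0.11
Picture frame (8x10) £12.64: all other goods → 4.75% → £0.60
Frozen peas £2.89: groceries → 0% → £0.00
Sundress £49.73: clothing and footwear → 5.5% → £2.74
Total tax = £0.79 + £0.54 + £15.61 + £1.67 + £0.58 + £0.52 + £0.78 + £0.11 + £0.60 + £2.74 = £23.94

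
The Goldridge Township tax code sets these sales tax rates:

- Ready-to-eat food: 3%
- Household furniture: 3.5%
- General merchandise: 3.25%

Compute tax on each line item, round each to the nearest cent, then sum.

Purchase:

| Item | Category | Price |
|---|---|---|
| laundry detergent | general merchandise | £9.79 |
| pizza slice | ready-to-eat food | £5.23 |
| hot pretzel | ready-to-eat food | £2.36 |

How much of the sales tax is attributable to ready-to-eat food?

£0.23

Pizza slice £5.23: ready-to-eat food → 3% → £0.16
Hot pretzel £2.36: ready-to-eat food → 3% → £0.07
Tax on ready-to-eat food = £0.16 + £0.07 = £0.23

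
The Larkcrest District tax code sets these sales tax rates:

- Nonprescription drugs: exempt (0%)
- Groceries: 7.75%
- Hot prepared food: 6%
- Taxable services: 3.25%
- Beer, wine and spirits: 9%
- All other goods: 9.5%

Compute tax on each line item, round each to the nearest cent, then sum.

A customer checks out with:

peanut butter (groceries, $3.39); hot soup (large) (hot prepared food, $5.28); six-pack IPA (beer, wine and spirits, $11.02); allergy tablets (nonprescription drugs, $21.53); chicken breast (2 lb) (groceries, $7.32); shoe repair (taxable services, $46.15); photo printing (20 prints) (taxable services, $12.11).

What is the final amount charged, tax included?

$110.83

Peanut butter $3.39: groceries → 7.75% → $0.26
Hot soup (large) $5.28: hot prepared food → 6% → $0.32
Six-pack IPA $11.02: beer, wine and spirits → 9% → $0.99
Allergy tablets $21.53: nonprescription drugs → 0% → $0.00
Chicken breast (2 lb) $7.32: groceries → 7.75% → $0.57
Shoe repair $46.15: taxable services → 3.25% → $1.50
Photo printing (20 prints) $12.11: taxable services → 3.25% → $0.39
Subtotal = $106.80; tax = $4.03; total due = $110.83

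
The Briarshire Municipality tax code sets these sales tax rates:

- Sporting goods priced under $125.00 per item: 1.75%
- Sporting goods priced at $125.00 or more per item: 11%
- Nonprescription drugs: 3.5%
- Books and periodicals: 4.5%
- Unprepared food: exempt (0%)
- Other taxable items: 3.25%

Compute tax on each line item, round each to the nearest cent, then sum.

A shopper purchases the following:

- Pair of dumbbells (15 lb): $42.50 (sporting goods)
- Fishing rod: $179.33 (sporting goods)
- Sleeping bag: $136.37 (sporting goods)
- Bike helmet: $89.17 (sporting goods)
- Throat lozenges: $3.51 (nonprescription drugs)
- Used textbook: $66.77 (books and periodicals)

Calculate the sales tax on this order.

$40.15

Pair of dumbbells (15 lb) $42.50: sporting goods, under $125.00 → 1.75% → $0.74
Fishing rod $179.33: sporting goods, $125.00 or more → 11% → $19.73
Sleeping bag $136.37: sporting goods, $125.00 or more → 11% → $15.00
Bike helmet $89.17: sporting goods, under $125.00 → 1.75% → $1.56
Throat lozenges $3.51: nonprescription drugs → 3.5% → $0.12
Used textbook $66.77: books and periodicals → 4.5% → $3.00
Total tax = $0.74 + $19.73 + $15.00 + $1.56 + $0.12 + $3.00 = $40.15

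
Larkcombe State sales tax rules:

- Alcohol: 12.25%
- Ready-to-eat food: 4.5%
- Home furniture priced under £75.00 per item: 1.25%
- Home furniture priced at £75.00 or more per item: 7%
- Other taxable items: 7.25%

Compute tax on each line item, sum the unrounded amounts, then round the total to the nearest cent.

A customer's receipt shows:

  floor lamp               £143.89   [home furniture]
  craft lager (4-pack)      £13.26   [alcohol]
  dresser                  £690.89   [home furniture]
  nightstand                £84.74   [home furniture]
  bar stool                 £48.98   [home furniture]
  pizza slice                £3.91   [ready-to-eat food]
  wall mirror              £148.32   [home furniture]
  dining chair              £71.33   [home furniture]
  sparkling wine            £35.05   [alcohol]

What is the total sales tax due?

£82.35

Floor lamp £143.89: home furniture, £75.00 or more → 7% → £10.0723
Craft lager (4-pack) £13.26: alcohol → 12.25% → £1.62435
Dresser £690.89: home furniture, £75.00 or more → 7% → £48.3623
Nightstand £84.74: home furniture, £75.00 or more → 7% → £5.9318
Bar stool £48.98: home furniture, under £75.00 → 1.25% → £0.61225
Pizza slice £3.91: ready-to-eat food → 4.5% → £0.17595
Wall mirror £148.32: home furniture, £75.00 or more → 7% → £10.3824
Dining chair £71.33: home furniture, under £75.00 → 1.25% → £0.891625
Sparkling wine £35.05: alcohol → 12.25% → £4.293625
Unrounded tax sum = £82.3466 → £82.35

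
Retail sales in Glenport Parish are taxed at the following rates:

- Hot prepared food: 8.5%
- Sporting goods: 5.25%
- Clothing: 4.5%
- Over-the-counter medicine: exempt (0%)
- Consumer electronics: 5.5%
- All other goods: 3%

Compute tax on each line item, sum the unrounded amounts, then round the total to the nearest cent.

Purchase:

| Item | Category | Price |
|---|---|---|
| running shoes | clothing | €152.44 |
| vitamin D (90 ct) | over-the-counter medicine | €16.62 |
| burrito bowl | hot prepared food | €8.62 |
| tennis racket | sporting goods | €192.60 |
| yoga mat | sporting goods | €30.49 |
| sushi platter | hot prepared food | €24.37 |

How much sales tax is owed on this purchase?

€21.38

Running shoes €152.44: clothing → 4.5% → €6.8598
Vitamin D (90 ct) €16.62: over-the-counter medicine → 0% → €0.00
Burrito bowl €8.62: hot prepared food → 8.5% → €0.7327
Tennis racket €192.60: sporting goods → 5.25% → €10.1115
Yoga mat €30.49: sporting goods → 5.25% → €1.600725
Sushi platter €24.37: hot prepared food → 8.5% → €2.07145
Unrounded tax sum = €21.376175 → €21.38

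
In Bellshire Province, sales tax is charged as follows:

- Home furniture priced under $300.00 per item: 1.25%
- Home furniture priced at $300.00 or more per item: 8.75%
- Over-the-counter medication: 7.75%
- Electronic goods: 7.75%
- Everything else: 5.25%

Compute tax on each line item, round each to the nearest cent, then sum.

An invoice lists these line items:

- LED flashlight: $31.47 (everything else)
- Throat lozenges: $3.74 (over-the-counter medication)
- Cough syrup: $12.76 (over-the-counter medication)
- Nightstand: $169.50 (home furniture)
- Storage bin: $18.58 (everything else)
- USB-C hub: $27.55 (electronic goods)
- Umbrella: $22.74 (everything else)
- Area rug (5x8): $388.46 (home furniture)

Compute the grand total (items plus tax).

LED flashlight $31.47: everything else → 5.25% → $1.65
Throat lozenges $3.74: over-the-counter medication → 7.75% → $0.29
Cough syrup $12.76: over-the-counter medication → 7.75% → $0.99
Nightstand $169.50: home furniture, under $300.00 → 1.25% → $2.12
Storage bin $18.58: everything else → 5.25% → $0.98
USB-C hub $27.55: electronic goods → 7.75% → $2.14
Umbrella $22.74: everything else → 5.25% → $1.19
Area rug (5x8) $388.46: home furniture, $300.00 or more → 8.75% → $33.99
Subtotal = $674.80; tax = $43.35; total due = $718.15

$718.15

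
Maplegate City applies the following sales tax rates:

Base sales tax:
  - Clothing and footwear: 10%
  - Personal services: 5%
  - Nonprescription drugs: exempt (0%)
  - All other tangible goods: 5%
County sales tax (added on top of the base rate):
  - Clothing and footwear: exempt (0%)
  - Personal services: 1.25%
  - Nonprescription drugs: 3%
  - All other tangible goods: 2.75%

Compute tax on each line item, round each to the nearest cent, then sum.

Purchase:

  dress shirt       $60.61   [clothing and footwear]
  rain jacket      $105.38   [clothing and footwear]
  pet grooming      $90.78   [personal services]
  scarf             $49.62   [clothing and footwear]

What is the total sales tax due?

$27.23

Dress shirt $60.61: clothing and footwear → 10% + 0% county = 10% → $6.06
Rain jacket $105.38: clothing and footwear → 10% + 0% county = 10% → $10.54
Pet grooming $90.78: personal services → 5% + 1.25% county = 6.25% → $5.67
Scarf $49.62: clothing and footwear → 10% + 0% county = 10% → $4.96
Total tax = $6.06 + $10.54 + $5.67 + $4.96 = $27.23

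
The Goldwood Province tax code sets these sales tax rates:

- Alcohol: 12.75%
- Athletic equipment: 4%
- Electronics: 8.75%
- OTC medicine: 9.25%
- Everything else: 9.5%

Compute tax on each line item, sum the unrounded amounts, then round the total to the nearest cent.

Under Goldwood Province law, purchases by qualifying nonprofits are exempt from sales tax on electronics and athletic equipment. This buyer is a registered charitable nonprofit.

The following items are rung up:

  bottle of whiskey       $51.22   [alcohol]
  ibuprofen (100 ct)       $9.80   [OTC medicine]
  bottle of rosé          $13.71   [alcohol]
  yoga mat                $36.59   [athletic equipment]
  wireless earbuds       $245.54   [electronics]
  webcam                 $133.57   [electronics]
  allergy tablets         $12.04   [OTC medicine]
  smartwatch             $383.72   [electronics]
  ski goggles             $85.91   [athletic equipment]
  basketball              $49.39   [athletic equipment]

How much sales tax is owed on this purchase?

$10.30

Bottle of whiskey $51.22: alcohol → 12.75% → $6.53055
Ibuprofen (100 ct) $9.80: OTC medicine → 9.25% → $0.9065
Bottle of rosé $13.71: alcohol → 12.75% → $1.748025
Yoga mat $36.59: athletic equipment, buyer-exempt → 0% → $0.00
Wireless earbuds $245.54: electronics, buyer-exempt → 0% → $0.00
Webcam $133.57: electronics, buyer-exempt → 0% → $0.00
Allergy tablets $12.04: OTC medicine → 9.25% → $1.1137
Smartwatch $383.72: electronics, buyer-exempt → 0% → $0.00
Ski goggles $85.91: athletic equipment, buyer-exempt → 0% → $0.00
Basketball $49.39: athletic equipment, buyer-exempt → 0% → $0.00
Unrounded tax sum = $10.298775 → $10.30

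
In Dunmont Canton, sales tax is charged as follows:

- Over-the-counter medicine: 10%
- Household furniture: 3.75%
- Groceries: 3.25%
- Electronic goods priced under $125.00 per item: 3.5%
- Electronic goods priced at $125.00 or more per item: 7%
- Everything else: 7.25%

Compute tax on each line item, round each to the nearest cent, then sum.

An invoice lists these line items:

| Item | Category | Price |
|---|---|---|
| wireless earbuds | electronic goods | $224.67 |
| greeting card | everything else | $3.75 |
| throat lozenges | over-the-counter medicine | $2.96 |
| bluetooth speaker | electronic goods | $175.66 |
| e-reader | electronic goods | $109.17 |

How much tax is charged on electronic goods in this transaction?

$31.85

Wireless earbuds $224.67: electronic goods, $125.00 or more → 7% → $15.73
Bluetooth speaker $175.66: electronic goods, $125.00 or more → 7% → $12.30
E-reader $109.17: electronic goods, under $125.00 → 3.5% → $3.82
Tax on electronic goods = $15.73 + $12.30 + $3.82 = $31.85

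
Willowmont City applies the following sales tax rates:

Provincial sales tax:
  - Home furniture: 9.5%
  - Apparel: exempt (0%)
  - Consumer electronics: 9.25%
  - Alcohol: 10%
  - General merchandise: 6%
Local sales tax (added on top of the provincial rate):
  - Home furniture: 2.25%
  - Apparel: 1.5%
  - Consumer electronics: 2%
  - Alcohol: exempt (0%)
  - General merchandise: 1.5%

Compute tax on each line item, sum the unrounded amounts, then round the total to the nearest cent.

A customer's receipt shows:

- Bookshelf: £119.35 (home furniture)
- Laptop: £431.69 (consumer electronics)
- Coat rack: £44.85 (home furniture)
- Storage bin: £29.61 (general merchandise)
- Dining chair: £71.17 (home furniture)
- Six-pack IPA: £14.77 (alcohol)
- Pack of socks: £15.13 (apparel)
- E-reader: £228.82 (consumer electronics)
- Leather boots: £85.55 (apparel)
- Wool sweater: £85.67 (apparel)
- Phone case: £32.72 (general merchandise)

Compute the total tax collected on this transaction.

£110.91

Bookshelf £119.35: home furniture → 9.5% + 2.25% local = 11.75% → £14.023625
Laptop £431.69: consumer electronics → 9.25% + 2% local = 11.25% → £48.565125
Coat rack £44.85: home furniture → 9.5% + 2.25% local = 11.75% → £5.269875
Storage bin £29.61: general merchandise → 6% + 1.5% local = 7.5% → £2.22075
Dining chair £71.17: home furniture → 9.5% + 2.25% local = 11.75% → £8.362475
Six-pack IPA £14.77: alcohol → 10% + 0% local = 10% → £1.477
Pack of socks £15.13: apparel → 0% + 1.5% local = 1.5% → £0.22695
E-reader £228.82: consumer electronics → 9.25% + 2% local = 11.25% → £25.74225
Leather boots £85.55: apparel → 0% + 1.5% local = 1.5% → £1.28325
Wool sweater £85.67: apparel → 0% + 1.5% local = 1.5% → £1.28505
Phone case £32.72: general merchandise → 6% + 1.5% local = 7.5% → £2.454
Unrounded tax sum = £110.91035 → £110.91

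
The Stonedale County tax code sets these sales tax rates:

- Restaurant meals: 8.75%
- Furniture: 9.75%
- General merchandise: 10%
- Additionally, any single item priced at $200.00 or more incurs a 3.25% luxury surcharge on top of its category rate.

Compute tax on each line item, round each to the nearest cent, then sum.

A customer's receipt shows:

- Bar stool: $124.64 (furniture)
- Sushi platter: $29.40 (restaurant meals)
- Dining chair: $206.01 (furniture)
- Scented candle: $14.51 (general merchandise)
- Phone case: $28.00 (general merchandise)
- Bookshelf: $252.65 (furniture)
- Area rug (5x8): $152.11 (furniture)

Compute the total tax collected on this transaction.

Bar stool $124.64: furniture → 9.75% → $12.15
Sushi platter $29.40: restaurant meals → 8.75% → $2.57
Dining chair $206.01: furniture → 9.75% + 3.25% surcharge = 13% → $26.78
Scented candle $14.51: general merchandise → 10% → $1.45
Phone case $28.00: general merchandise → 10% → $2.80
Bookshelf $252.65: furniture → 9.75% + 3.25% surcharge = 13% → $32.84
Area rug (5x8) $152.11: furniture → 9.75% → $14.83
Total tax = $12.15 + $2.57 + $26.78 + $1.45 + $2.80 + $32.84 + $14.83 = $93.42

$93.42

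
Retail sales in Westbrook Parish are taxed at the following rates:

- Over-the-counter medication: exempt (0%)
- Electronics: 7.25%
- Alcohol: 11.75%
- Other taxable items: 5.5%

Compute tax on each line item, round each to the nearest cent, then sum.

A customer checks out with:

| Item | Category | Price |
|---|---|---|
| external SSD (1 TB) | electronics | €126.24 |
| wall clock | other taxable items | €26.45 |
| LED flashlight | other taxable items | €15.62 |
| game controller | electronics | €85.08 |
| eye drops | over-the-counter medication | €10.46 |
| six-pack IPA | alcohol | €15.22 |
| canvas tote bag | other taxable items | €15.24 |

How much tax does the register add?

External SSD (1 TB) €126.24: electronics → 7.25% → €9.15
Wall clock €26.45: other taxable items → 5.5% → €1.45
LED flashlight €15.62: other taxable items → 5.5% → €0.86
Game controller €85.08: electronics → 7.25% → €6.17
Eye drops €10.46: over-the-counter medication → 0% → €0.00
Six-pack IPA €15.22: alcohol → 11.75% → €1.79
Canvas tote bag €15.24: other taxable items → 5.5% → €0.84
Total tax = €9.15 + €1.45 + €0.86 + €6.17 + €1.79 + €0.84 = €20.26

€20.26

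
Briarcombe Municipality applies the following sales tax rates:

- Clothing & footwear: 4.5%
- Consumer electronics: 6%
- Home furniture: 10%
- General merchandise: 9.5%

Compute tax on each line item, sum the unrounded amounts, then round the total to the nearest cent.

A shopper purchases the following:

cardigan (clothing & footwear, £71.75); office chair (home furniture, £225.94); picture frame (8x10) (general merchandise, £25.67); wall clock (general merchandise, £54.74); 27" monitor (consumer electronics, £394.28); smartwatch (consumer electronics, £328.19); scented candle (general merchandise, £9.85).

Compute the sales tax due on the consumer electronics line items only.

27" monitor £394.28: consumer electronics → 6% → £23.6568
Smartwatch £328.19: consumer electronics → 6% → £19.6914
Tax on consumer electronics: unrounded sum = £43.3482 → £43.35

£43.35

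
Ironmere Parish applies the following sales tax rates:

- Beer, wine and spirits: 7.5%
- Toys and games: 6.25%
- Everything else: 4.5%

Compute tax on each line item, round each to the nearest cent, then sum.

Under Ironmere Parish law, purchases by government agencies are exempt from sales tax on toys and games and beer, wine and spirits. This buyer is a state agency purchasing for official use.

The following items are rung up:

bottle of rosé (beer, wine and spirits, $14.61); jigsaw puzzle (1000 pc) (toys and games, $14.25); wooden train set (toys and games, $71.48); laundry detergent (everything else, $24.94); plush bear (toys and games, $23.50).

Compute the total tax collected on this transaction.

$1.12

Bottle of rosé $14.61: beer, wine and spirits, buyer-exempt → 0% → $0.00
Jigsaw puzzle (1000 pc) $14.25: toys and games, buyer-exempt → 0% → $0.00
Wooden train set $71.48: toys and games, buyer-exempt → 0% → $0.00
Laundry detergent $24.94: everything else → 4.5% → $1.12
Plush bear $23.50: toys and games, buyer-exempt → 0% → $0.00
Total tax = $1.12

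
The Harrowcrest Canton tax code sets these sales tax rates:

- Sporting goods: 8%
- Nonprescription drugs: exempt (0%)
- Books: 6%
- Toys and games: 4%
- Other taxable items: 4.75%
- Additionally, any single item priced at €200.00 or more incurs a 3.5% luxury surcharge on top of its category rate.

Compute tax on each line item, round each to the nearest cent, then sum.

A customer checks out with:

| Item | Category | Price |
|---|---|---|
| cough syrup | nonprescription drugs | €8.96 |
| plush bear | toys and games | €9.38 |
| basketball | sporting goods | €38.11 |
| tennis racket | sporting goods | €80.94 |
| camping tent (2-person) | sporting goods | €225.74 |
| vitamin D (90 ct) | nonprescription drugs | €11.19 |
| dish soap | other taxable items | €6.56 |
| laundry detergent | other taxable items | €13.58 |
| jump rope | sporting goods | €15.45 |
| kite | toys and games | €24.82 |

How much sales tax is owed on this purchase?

Cough syrup €8.96: nonprescription drugs → 0% → €0.00
Plush bear €9.38: toys and games → 4% → €0.38
Basketball €38.11: sporting goods → 8% → €3.05
Tennis racket €80.94: sporting goods → 8% → €6.48
Camping tent (2-person) €225.74: sporting goods → 8% + 3.5% surcharge = 11.5% → €25.96
Vitamin D (90 ct) €11.19: nonprescription drugs → 0% → €0.00
Dish soap €6.56: other taxable items → 4.75% → €0.31
Laundry detergent €13.58: other taxable items → 4.75% → €0.65
Jump rope €15.45: sporting goods → 8% → €1.24
Kite €24.82: toys and games → 4% → €0.99
Total tax = €0.38 + €3.05 + €6.48 + €25.96 + €0.31 + €0.65 + €1.24 + €0.99 = €39.06

€39.06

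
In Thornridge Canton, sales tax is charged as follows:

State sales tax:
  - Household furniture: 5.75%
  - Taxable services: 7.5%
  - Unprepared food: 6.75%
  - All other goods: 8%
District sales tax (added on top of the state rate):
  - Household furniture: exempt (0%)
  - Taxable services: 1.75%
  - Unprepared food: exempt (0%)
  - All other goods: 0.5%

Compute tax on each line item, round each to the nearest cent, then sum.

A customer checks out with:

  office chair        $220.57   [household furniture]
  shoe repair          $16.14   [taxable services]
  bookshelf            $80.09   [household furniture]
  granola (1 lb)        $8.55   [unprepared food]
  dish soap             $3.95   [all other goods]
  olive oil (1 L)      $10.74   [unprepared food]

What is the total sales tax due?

Office chair $220.57: household furniture → 5.75% + 0% district = 5.75% → $12.68
Shoe repair $16.14: taxable services → 7.5% + 1.75% district = 9.25% → $1.49
Bookshelf $80.09: household furniture → 5.75% + 0% district = 5.75% → $4.61
Granola (1 lb) $8.55: unprepared food → 6.75% + 0% district = 6.75% → $0.58
Dish soap $3.95: all other goods → 8% + 0.5% district = 8.5% → $0.34
Olive oil (1 L) $10.74: unprepared food → 6.75% + 0% district = 6.75% → $0.72
Total tax = $12.68 + $1.49 + $4.61 + $0.58 + $0.34 + $0.72 = $20.42

$20.42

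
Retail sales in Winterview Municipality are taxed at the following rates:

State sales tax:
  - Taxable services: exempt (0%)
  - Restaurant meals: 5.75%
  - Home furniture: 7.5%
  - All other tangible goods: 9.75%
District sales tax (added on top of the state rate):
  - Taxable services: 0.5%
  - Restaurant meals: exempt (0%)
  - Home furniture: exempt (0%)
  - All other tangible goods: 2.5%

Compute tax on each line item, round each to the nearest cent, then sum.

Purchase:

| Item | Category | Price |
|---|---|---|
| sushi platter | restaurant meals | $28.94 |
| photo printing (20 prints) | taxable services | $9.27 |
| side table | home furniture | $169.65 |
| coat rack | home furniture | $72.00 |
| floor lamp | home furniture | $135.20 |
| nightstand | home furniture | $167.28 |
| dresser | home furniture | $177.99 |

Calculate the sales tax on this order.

$55.87

Sushi platter $28.94: restaurant meals → 5.75% + 0% district = 5.75% → $1.66
Photo printing (20 prints) $9.27: taxable services → 0% + 0.5% district = 0.5% → $0.05
Side table $169.65: home furniture → 7.5% + 0% district = 7.5% → $12.72
Coat rack $72.00: home furniture → 7.5% + 0% district = 7.5% → $5.40
Floor lamp $135.20: home furniture → 7.5% + 0% district = 7.5% → $10.14
Nightstand $167.28: home furniture → 7.5% + 0% district = 7.5% → $12.55
Dresser $177.99: home furniture → 7.5% + 0% district = 7.5% → $13.35
Total tax = $1.66 + $0.05 + $12.72 + $5.40 + $10.14 + $12.55 + $13.35 = $55.87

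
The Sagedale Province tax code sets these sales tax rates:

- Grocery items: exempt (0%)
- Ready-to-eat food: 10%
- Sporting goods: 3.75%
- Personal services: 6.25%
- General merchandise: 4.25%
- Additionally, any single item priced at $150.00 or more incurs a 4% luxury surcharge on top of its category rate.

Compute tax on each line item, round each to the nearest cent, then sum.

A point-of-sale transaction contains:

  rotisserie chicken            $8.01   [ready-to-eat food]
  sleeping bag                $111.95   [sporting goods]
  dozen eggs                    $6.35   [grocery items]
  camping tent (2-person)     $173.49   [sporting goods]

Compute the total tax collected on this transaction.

$18.45

Rotisserie chicken $8.01: ready-to-eat food → 10% → $0.80
Sleeping bag $111.95: sporting goods → 3.75% → $4.20
Dozen eggs $6.35: grocery items → 0% → $0.00
Camping tent (2-person) $173.49: sporting goods → 3.75% + 4% surcharge = 7.75% → $13.45
Total tax = $0.80 + $4.20 + $13.45 = $18.45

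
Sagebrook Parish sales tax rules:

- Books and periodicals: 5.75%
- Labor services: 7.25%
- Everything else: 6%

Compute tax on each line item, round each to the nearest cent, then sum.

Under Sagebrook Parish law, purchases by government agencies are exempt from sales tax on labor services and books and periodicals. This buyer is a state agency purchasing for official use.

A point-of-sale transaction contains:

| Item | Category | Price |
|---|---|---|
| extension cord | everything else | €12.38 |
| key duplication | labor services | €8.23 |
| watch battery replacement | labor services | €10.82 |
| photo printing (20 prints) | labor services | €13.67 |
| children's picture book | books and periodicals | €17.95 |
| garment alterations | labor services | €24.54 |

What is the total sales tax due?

Extension cord €12.38: everything else → 6% → €0.74
Key duplication €8.23: labor services, buyer-exempt → 0% → €0.00
Watch battery replacement €10.82: labor services, buyer-exempt → 0% → €0.00
Photo printing (20 prints) €13.67: labor services, buyer-exempt → 0% → €0.00
Children's picture book €17.95: books and periodicals, buyer-exempt → 0% → €0.00
Garment alterations €24.54: labor services, buyer-exempt → 0% → €0.00
Total tax = €0.74

€0.74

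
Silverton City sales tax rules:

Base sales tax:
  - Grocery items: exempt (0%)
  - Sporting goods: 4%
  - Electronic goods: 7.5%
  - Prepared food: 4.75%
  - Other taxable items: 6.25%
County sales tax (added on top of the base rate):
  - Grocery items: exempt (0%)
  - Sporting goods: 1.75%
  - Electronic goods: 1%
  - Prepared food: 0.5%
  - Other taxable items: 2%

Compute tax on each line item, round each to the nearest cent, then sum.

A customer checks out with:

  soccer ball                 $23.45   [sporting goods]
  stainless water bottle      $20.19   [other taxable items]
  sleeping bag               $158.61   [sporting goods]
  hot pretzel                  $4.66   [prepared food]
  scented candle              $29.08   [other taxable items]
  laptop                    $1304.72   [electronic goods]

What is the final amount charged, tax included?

Soccer ball $23.45: sporting goods → 4% + 1.75% county = 5.75% → $1.35
Stainless water bottle $20.19: other taxable items → 6.25% + 2% county = 8.25% → $1.67
Sleeping bag $158.61: sporting goods → 4% + 1.75% county = 5.75% → $9.12
Hot pretzel $4.66: prepared food → 4.75% + 0.5% county = 5.25% → $0.24
Scented candle $29.08: other taxable items → 6.25% + 2% county = 8.25% → $2.40
Laptop $1304.72: electronic goods → 7.5% + 1% county = 8.5% → $110.90
Subtotal = $1540.71; tax = $125.68; total due = $1666.39

$1666.39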